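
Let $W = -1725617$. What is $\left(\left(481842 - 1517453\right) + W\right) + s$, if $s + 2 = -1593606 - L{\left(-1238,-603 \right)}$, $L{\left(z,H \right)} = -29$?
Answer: $-4354807$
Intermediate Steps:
$s = -1593579$ ($s = -2 - 1593577 = -1593579$)
$\left(\left(481842 - 1517453\right) + W\right) + s = \left(\left(481842 - 1517453\right) - 1725617\right) - 1593579 = \left(-1035611 - 1725617\right) - 1593579 = -2761228 - 1593579 = -4354807$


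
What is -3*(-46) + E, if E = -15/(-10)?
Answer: 279/2 ≈ 139.50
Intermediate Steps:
E = 3/2 (E = -15*(-1/10) = 3/2 ≈ 1.5000)
-3*(-46) + E = -3*(-46) + 3/2 = 138 + 3/2 = 279/2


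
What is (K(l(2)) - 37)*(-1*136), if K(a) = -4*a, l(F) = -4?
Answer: 2856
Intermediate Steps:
(K(l(2)) - 37)*(-1*136) = (-4*(-4) - 37)*(-1*136) = (16 - 37)*(-136) = -21*(-136) = 2856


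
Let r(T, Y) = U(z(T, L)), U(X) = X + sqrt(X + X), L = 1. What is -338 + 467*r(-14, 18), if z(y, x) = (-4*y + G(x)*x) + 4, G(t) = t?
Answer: 28149 + 467*sqrt(122) ≈ 33307.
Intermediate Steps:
z(y, x) = 4 + x**2 - 4*y (z(y, x) = (-4*y + x*x) + 4 = (-4*y + x**2) + 4 = (x**2 - 4*y) + 4 = 4 + x**2 - 4*y)
U(X) = X + sqrt(2)*sqrt(X) (U(X) = X + sqrt(2*X) = X + sqrt(2)*sqrt(X))
r(T, Y) = 5 - 4*T + sqrt(2)*sqrt(5 - 4*T) (r(T, Y) = (4 + 1**2 - 4*T) + sqrt(2)*sqrt(4 + 1**2 - 4*T) = (4 + 1 - 4*T) + sqrt(2)*sqrt(4 + 1 - 4*T) = (5 - 4*T) + sqrt(2)*sqrt(5 - 4*T) = 5 - 4*T + sqrt(2)*sqrt(5 - 4*T))
-338 + 467*r(-14, 18) = -338 + 467*(5 + sqrt(10 - 8*(-14)) - 4*(-14)) = -338 + 467*(5 + sqrt(10 + 112) + 56) = -338 + 467*(5 + sqrt(122) + 56) = -338 + 467*(61 + sqrt(122)) = -338 + (28487 + 467*sqrt(122)) = 28149 + 467*sqrt(122)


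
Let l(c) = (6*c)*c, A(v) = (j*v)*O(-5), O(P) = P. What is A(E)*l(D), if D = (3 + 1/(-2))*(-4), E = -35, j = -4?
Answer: -420000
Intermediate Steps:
A(v) = 20*v (A(v) = -4*v*(-5) = 20*v)
D = -10 (D = (3 - 1/2)*(-4) = (5/2)*(-4) = -10)
l(c) = 6*c**2
A(E)*l(D) = (20*(-35))*(6*(-10)**2) = -4200*100 = -700*600 = -420000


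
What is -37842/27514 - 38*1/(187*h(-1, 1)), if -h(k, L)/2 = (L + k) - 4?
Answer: -14414291/10290236 ≈ -1.4008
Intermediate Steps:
h(k, L) = 8 - 2*L - 2*k (h(k, L) = -2*((L + k) - 4) = -2*(-4 + L + k) = 8 - 2*L - 2*k)
-37842/27514 - 38*1/(187*h(-1, 1)) = -37842/27514 - 38*1/(187*(8 - 2*1 - 2*(-1))) = -37842*1/27514 - 38*1/(187*(8 - 2 + 2)) = -18921/13757 - 38/(-17*8*(-11)) = -18921/13757 - 38/((-136*(-11))) = -18921/13757 - 38/1496 = -18921/13757 - 38*1/1496 = -18921/13757 - 19/748 = -14414291/10290236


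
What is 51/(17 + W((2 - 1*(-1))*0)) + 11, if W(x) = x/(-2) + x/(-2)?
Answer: 14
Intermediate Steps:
W(x) = -x (W(x) = x*(-½) + x*(-½) = -x/2 - x/2 = -x)
51/(17 + W((2 - 1*(-1))*0)) + 11 = 51/(17 - (2 - 1*(-1))*0) + 11 = 51/(17 - (2 + 1)*0) + 11 = 51/(17 - 3*0) + 11 = 51/(17 - 1*0) + 11 = 51/(17 + 0) + 11 = 51/17 + 11 = 51*(1/17) + 11 = 3 + 11 = 14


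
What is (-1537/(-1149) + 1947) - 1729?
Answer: 252019/1149 ≈ 219.34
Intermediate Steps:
(-1537/(-1149) + 1947) - 1729 = (-1537*(-1/1149) + 1947) - 1729 = (1537/1149 + 1947) - 1729 = 2238640/1149 - 1729 = 252019/1149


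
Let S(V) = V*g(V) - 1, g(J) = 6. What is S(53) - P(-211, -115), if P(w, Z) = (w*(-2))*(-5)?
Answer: 2427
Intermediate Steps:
P(w, Z) = 10*w (P(w, Z) = -2*w*(-5) = 10*w)
S(V) = -1 + 6*V (S(V) = V*6 - 1 = 6*V - 1 = -1 + 6*V)
S(53) - P(-211, -115) = (-1 + 6*53) - 10*(-211) = (-1 + 318) - 1*(-2110) = 317 + 2110 = 2427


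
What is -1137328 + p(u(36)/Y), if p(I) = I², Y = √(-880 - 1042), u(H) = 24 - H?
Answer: -1092972280/961 ≈ -1.1373e+6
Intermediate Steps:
Y = 31*I*√2 (Y = √(-1922) = 31*I*√2 ≈ 43.841*I)
-1137328 + p(u(36)/Y) = -1137328 + ((24 - 1*36)/((31*I*√2)))² = -1137328 + ((24 - 36)*(-I*√2/62))² = -1137328 + (-(-6)*I*√2/31)² = -1137328 + (6*I*√2/31)² = -1137328 - 72/961 = -1092972280/961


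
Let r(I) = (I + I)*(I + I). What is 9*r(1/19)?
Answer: 36/361 ≈ 0.099723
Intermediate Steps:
r(I) = 4*I² (r(I) = (2*I)*(2*I) = 4*I²)
9*r(1/19) = 9*(4*(1/19)²) = 9*(4*(1/361)) = 9*(4/361) = 36/361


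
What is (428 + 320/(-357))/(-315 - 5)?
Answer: -38119/28560 ≈ -1.3347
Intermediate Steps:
(428 + 320/(-357))/(-315 - 5) = (428 + 320*(-1/357))/(-320) = (428 - 320/357)*(-1/320) = (152476/357)*(-1/320) = -38119/28560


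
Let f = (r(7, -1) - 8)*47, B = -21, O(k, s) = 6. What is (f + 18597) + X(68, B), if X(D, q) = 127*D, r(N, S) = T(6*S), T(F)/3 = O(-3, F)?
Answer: 27703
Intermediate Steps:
T(F) = 18 (T(F) = 3*6 = 18)
r(N, S) = 18
f = 470 (f = (18 - 8)*47 = 10*47 = 470)
(f + 18597) + X(68, B) = (470 + 18597) + 127*68 = 19067 + 8636 = 27703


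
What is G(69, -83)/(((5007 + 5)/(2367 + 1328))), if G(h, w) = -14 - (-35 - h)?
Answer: 166275/2506 ≈ 66.351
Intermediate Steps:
G(h, w) = 21 + h (G(h, w) = -14 + (35 + h) = 21 + h)
G(69, -83)/(((5007 + 5)/(2367 + 1328))) = (21 + 69)/(((5007 + 5)/(2367 + 1328))) = 90/((5012/3695)) = 90/((5012*(1/3695))) = 90/(5012/3695) = 90*(3695/5012) = 166275/2506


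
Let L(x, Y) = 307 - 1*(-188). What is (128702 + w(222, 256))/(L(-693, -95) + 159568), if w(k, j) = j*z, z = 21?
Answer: 134078/160063 ≈ 0.83766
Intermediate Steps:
w(k, j) = 21*j (w(k, j) = j*21 = 21*j)
L(x, Y) = 495 (L(x, Y) = 307 + 188 = 495)
(128702 + w(222, 256))/(L(-693, -95) + 159568) = (128702 + 21*256)/(495 + 159568) = (128702 + 5376)/160063 = 134078*(1/160063) = 134078/160063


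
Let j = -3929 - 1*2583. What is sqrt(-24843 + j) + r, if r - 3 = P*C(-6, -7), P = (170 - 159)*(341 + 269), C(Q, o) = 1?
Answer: 6713 + I*sqrt(31355) ≈ 6713.0 + 177.07*I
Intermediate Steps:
j = -6512 (j = -3929 - 2583 = -6512)
P = 6710 (P = 11*610 = 6710)
r = 6713 (r = 3 + 6710*1 = 3 + 6710 = 6713)
sqrt(-24843 + j) + r = sqrt(-24843 - 6512) + 6713 = sqrt(-31355) + 6713 = I*sqrt(31355) + 6713 = 6713 + I*sqrt(31355)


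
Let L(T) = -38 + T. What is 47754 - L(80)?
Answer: 47712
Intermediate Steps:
47754 - L(80) = 47754 - (-38 + 80) = 47754 - 1*42 = 47754 - 42 = 47712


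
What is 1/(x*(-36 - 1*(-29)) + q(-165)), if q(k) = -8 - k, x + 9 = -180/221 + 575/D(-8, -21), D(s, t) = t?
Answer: 663/276715 ≈ 0.0023960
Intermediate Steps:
x = -172624/4641 (x = -9 + (-180/221 + 575/(-21)) = -9 + (-180*1/221 + 575*(-1/21)) = -9 + (-180/221 - 575/21) = -9 - 130855/4641 = -172624/4641 ≈ -37.195)
1/(x*(-36 - 1*(-29)) + q(-165)) = 1/(-172624*(-36 - 1*(-29))/4641 + (-8 - 1*(-165))) = 1/(-172624*(-36 + 29)/4641 + (-8 + 165)) = 1/(-172624/4641*(-7) + 157) = 1/(172624/663 + 157) = 1/(276715/663) = 663/276715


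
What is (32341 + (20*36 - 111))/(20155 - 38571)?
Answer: -16475/9208 ≈ -1.7892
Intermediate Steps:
(32341 + (20*36 - 111))/(20155 - 38571) = (32341 + (720 - 111))/(-18416) = (32341 + 609)*(-1/18416) = 32950*(-1/18416) = -16475/9208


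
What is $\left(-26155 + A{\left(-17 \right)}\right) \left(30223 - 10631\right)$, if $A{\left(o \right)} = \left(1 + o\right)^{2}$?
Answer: $-507413208$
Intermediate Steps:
$\left(-26155 + A{\left(-17 \right)}\right) \left(30223 - 10631\right) = \left(-26155 + \left(1 - 17\right)^{2}\right) \left(30223 - 10631\right) = \left(-26155 + \left(-16\right)^{2}\right) 19592 = \left(-26155 + 256\right) 19592 = \left(-25899\right) 19592 = -507413208$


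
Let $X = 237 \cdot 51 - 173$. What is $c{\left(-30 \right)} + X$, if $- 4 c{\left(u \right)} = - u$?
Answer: $\frac{23813}{2} \approx 11907.0$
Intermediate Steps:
$c{\left(u \right)} = \frac{u}{4}$ ($c{\left(u \right)} = - \frac{\left(-1\right) u}{4} = \frac{u}{4}$)
$X = 11914$ ($X = 12087 - 173 = 11914$)
$c{\left(-30 \right)} + X = \frac{1}{4} \left(-30\right) + 11914 = - \frac{15}{2} + 11914 = \frac{23813}{2}$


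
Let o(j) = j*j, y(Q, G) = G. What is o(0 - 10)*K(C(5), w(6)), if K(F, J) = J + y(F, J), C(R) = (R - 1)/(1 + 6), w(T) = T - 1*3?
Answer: 600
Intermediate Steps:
w(T) = -3 + T (w(T) = T - 3 = -3 + T)
C(R) = -⅐ + R/7 (C(R) = (-1 + R)/7 = (-1 + R)*(⅐) = -⅐ + R/7)
K(F, J) = 2*J (K(F, J) = J + J = 2*J)
o(j) = j²
o(0 - 10)*K(C(5), w(6)) = (0 - 10)²*(2*(-3 + 6)) = (-10)²*(2*3) = 100*6 = 600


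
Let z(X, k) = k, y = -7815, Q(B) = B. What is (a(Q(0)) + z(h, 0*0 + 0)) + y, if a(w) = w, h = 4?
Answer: -7815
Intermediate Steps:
(a(Q(0)) + z(h, 0*0 + 0)) + y = (0 + (0*0 + 0)) - 7815 = (0 + (0 + 0)) - 7815 = (0 + 0) - 7815 = 0 - 7815 = -7815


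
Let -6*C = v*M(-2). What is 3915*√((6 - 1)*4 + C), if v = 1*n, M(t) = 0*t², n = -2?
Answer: 7830*√5 ≈ 17508.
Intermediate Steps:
M(t) = 0
v = -2 (v = 1*(-2) = -2)
C = 0 (C = -(-1)*0/3 = -⅙*0 = 0)
3915*√((6 - 1)*4 + C) = 3915*√((6 - 1)*4 + 0) = 3915*√(5*4 + 0) = 3915*√(20 + 0) = 3915*√20 = 3915*(2*√5) = 7830*√5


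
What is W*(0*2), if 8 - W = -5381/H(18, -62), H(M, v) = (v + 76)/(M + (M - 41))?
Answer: 0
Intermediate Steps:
H(M, v) = (76 + v)/(-41 + 2*M) (H(M, v) = (76 + v)/(M + (-41 + M)) = (76 + v)/(-41 + 2*M))
W = -26793/14 (W = 8 - (-5381)/((76 - 62)/(-41 + 2*18)) = 8 - (-5381)/(14/(-41 + 36)) = 8 - (-5381)/(14/(-5)) = 8 - (-5381)/((-1/5*14)) = 8 - (-5381)/(-14/5) = 8 - (-5381)*(-5)/14 = 8 - 1*26905/14 = 8 - 26905/14 = -26793/14 ≈ -1913.8)
W*(0*2) = -0*2 = -26793/14*0 = 0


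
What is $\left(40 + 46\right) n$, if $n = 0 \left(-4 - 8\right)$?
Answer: $0$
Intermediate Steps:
$n = 0$ ($n = 0 \left(-4 - 8\right) = 0 \left(-12\right) = 0$)
$\left(40 + 46\right) n = \left(40 + 46\right) 0 = 86 \cdot 0 = 0$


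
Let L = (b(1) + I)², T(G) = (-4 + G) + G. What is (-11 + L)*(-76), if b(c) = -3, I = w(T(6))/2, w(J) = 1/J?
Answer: 11533/64 ≈ 180.20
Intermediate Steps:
T(G) = -4 + 2*G
I = 1/16 (I = 1/((-4 + 2*6)*2) = (½)/(-4 + 12) = (½)/8 = (⅛)*(½) = 1/16 ≈ 0.062500)
L = 2209/256 (L = (-3 + 1/16)² = (-47/16)² = 2209/256 ≈ 8.6289)
(-11 + L)*(-76) = (-11 + 2209/256)*(-76) = -607/256*(-76) = 11533/64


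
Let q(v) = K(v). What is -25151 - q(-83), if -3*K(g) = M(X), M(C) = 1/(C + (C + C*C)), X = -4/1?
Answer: -603623/24 ≈ -25151.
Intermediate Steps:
X = -4 (X = -4*1 = -4)
M(C) = 1/(C² + 2*C) (M(C) = 1/(C + (C + C²)) = 1/(C² + 2*C))
K(g) = -1/24 (K(g) = -1/(3*(-4)*(2 - 4)) = -(-1)/(12*(-2)) = -(-1)*(-1)/(12*2) = -⅓*⅛ = -1/24)
q(v) = -1/24
-25151 - q(-83) = -25151 - 1*(-1/24) = -25151 + 1/24 = -603623/24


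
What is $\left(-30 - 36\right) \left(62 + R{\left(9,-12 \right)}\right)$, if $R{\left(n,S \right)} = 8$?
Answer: $-4620$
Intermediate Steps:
$\left(-30 - 36\right) \left(62 + R{\left(9,-12 \right)}\right) = \left(-30 - 36\right) \left(62 + 8\right) = \left(-66\right) 70 = -4620$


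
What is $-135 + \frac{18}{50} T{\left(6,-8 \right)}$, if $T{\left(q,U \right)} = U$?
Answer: $- \frac{3447}{25} \approx -137.88$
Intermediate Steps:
$-135 + \frac{18}{50} T{\left(6,-8 \right)} = -135 + \frac{18}{50} \left(-8\right) = -135 + 18 \cdot \frac{1}{50} \left(-8\right) = -135 + \frac{9}{25} \left(-8\right) = -135 - \frac{72}{25} = - \frac{3447}{25}$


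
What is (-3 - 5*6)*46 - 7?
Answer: -1525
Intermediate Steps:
(-3 - 5*6)*46 - 7 = (-3 - 30)*46 - 7 = -33*46 - 7 = -1518 - 7 = -1525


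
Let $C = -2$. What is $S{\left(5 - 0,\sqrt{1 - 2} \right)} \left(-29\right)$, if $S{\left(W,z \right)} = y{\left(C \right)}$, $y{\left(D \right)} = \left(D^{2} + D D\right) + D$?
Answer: $-174$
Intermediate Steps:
$y{\left(D \right)} = D + 2 D^{2}$ ($y{\left(D \right)} = \left(D^{2} + D^{2}\right) + D = 2 D^{2} + D = D + 2 D^{2}$)
$S{\left(W,z \right)} = 6$ ($S{\left(W,z \right)} = - 2 \left(1 + 2 \left(-2\right)\right) = - 2 \left(1 - 4\right) = \left(-2\right) \left(-3\right) = 6$)
$S{\left(5 - 0,\sqrt{1 - 2} \right)} \left(-29\right) = 6 \left(-29\right) = -174$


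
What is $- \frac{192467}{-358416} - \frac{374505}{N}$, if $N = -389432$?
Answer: $\frac{26147674103}{17447332464} \approx 1.4987$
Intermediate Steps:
$- \frac{192467}{-358416} - \frac{374505}{N} = - \frac{192467}{-358416} - \frac{374505}{-389432} = \left(-192467\right) \left(- \frac{1}{358416}\right) - - \frac{374505}{389432} = \frac{192467}{358416} + \frac{374505}{389432} = \frac{26147674103}{17447332464}$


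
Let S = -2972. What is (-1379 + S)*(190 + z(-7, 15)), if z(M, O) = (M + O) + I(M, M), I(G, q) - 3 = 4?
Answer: -891955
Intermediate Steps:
I(G, q) = 7 (I(G, q) = 3 + 4 = 7)
z(M, O) = 7 + M + O (z(M, O) = (M + O) + 7 = 7 + M + O)
(-1379 + S)*(190 + z(-7, 15)) = (-1379 - 2972)*(190 + (7 - 7 + 15)) = -4351*(190 + 15) = -4351*205 = -891955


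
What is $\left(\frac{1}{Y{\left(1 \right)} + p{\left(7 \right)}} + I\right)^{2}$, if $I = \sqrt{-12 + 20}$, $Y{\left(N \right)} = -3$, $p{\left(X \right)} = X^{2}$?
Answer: $\frac{16929}{2116} + \frac{2 \sqrt{2}}{23} \approx 8.1234$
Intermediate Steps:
$I = 2 \sqrt{2}$ ($I = \sqrt{8} = 2 \sqrt{2} \approx 2.8284$)
$\left(\frac{1}{Y{\left(1 \right)} + p{\left(7 \right)}} + I\right)^{2} = \left(\frac{1}{-3 + 7^{2}} + 2 \sqrt{2}\right)^{2} = \left(\frac{1}{-3 + 49} + 2 \sqrt{2}\right)^{2} = \left(\frac{1}{46} + 2 \sqrt{2}\right)^{2}$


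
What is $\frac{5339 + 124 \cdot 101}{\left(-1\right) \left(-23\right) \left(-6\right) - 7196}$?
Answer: $- \frac{17863}{7334} \approx -2.4356$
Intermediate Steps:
$\frac{5339 + 124 \cdot 101}{\left(-1\right) \left(-23\right) \left(-6\right) - 7196} = \frac{5339 + 12524}{23 \left(-6\right) - 7196} = \frac{17863}{-138 - 7196} = \frac{17863}{-7334} = 17863 \left(- \frac{1}{7334}\right) = - \frac{17863}{7334}$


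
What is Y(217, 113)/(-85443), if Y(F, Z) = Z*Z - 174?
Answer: -12595/85443 ≈ -0.14741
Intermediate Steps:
Y(F, Z) = -174 + Z**2 (Y(F, Z) = Z**2 - 174 = -174 + Z**2)
Y(217, 113)/(-85443) = (-174 + 113**2)/(-85443) = (-174 + 12769)*(-1/85443) = 12595*(-1/85443) = -12595/85443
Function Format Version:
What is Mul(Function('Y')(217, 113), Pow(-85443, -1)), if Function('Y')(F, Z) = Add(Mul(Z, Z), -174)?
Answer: Rational(-12595, 85443) ≈ -0.14741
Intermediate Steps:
Function('Y')(F, Z) = Add(-174, Pow(Z, 2)) (Function('Y')(F, Z) = Add(Pow(Z, 2), -174) = Add(-174, Pow(Z, 2)))
Mul(Function('Y')(217, 113), Pow(-85443, -1)) = Mul(Add(-174, Pow(113, 2)), Pow(-85443, -1)) = Mul(Add(-174, 12769), Rational(-1, 85443)) = Mul(12595, Rational(-1, 85443)) = Rational(-12595, 85443)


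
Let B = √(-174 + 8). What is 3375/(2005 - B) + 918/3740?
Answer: 852901407/442221010 + 3375*I*√166/4020191 ≈ 1.9287 + 0.010816*I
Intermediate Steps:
B = I*√166 (B = √(-166) = I*√166 ≈ 12.884*I)
3375/(2005 - B) + 918/3740 = 3375/(2005 - I*√166) + 918/3740 = 3375/(2005 - I*√166) + 918*(1/3740) = 3375/(2005 - I*√166) + 27/110 = 27/110 + 3375/(2005 - I*√166)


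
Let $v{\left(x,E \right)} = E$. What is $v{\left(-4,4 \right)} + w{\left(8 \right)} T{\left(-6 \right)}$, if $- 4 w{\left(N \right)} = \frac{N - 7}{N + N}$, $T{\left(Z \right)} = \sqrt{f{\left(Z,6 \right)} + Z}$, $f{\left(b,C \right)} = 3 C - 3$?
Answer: $\frac{253}{64} \approx 3.9531$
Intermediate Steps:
$f{\left(b,C \right)} = -3 + 3 C$
$T{\left(Z \right)} = \sqrt{15 + Z}$ ($T{\left(Z \right)} = \sqrt{\left(-3 + 3 \cdot 6\right) + Z} = \sqrt{\left(-3 + 18\right) + Z} = \sqrt{15 + Z}$)
$w{\left(N \right)} = - \frac{-7 + N}{8 N}$ ($w{\left(N \right)} = - \frac{\left(N - 7\right) \frac{1}{N + N}}{4} = - \frac{\left(-7 + N\right) \frac{1}{2 N}}{4} = - \frac{\frac{1}{2} \frac{1}{N} \left(-7 + N\right)}{4} = - \frac{-7 + N}{8 N}$)
$v{\left(-4,4 \right)} + w{\left(8 \right)} T{\left(-6 \right)} = 4 + \frac{7 - 8}{8 \cdot 8} \sqrt{15 - 6} = 4 + \frac{1}{8} \cdot \frac{1}{8} \left(7 - 8\right) \sqrt{9} = 4 + \frac{1}{8} \cdot \frac{1}{8} \left(-1\right) 3 = 4 - \frac{3}{64} = \frac{253}{64}$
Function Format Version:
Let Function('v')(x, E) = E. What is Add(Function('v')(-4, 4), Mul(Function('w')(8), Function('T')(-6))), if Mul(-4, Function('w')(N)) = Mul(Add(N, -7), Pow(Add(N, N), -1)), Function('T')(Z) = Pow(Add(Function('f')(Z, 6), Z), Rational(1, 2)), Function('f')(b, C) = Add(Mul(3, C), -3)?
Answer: Rational(253, 64) ≈ 3.9531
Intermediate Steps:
Function('f')(b, C) = Add(-3, Mul(3, C))
Function('T')(Z) = Pow(Add(15, Z), Rational(1, 2)) (Function('T')(Z) = Pow(Add(Add(-3, Mul(3, 6)), Z), Rational(1, 2)) = Pow(Add(Add(-3, 18), Z), Rational(1, 2)) = Pow(Add(15, Z), Rational(1, 2)))
Function('w')(N) = Mul(Rational(-1, 8), Pow(N, -1), Add(-7, N)) (Function('w')(N) = Mul(Rational(-1, 4), Mul(Add(N, -7), Pow(Add(N, N), -1))) = Mul(Rational(-1, 4), Mul(Add(-7, N), Pow(Mul(2, N), -1))) = Mul(Rational(-1, 4), Mul(Add(-7, N), Mul(Rational(1, 2), Pow(N, -1)))) = Mul(Rational(-1, 4), Mul(Rational(1, 2), Pow(N, -1), Add(-7, N))) = Mul(Rational(-1, 8), Pow(N, -1), Add(-7, N)))
Add(Function('v')(-4, 4), Mul(Function('w')(8), Function('T')(-6))) = Add(4, Mul(Mul(Rational(1, 8), Pow(8, -1), Add(7, Mul(-1, 8))), Pow(Add(15, -6), Rational(1, 2)))) = Add(4, Mul(Mul(Rational(1, 8), Rational(1, 8), Add(7, -8)), Pow(9, Rational(1, 2)))) = Add(4, Mul(Mul(Rational(1, 8), Rational(1, 8), -1), 3)) = Add(4, Mul(Rational(-1, 64), 3)) = Add(4, Rational(-3, 64)) = Rational(253, 64)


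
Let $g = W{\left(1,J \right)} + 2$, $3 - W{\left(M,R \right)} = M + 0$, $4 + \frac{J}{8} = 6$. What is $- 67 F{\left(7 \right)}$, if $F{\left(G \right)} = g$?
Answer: $-268$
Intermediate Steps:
$J = 16$ ($J = -32 + 8 \cdot 6 = -32 + 48 = 16$)
$W{\left(M,R \right)} = 3 - M$ ($W{\left(M,R \right)} = 3 - \left(M + 0\right) = 3 - M$)
$g = 4$ ($g = \left(3 - 1\right) + 2 = 2 + 2 = 4$)
$F{\left(G \right)} = 4$
$- 67 F{\left(7 \right)} = \left(-67\right) 4 = -268$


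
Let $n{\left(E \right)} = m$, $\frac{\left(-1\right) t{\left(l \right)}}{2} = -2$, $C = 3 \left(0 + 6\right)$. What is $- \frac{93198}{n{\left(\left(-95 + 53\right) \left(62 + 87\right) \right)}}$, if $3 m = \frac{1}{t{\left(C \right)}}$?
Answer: $-1118376$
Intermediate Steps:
$C = 18$ ($C = 3 \cdot 6 = 18$)
$t{\left(l \right)} = 4$ ($t{\left(l \right)} = \left(-2\right) \left(-2\right) = 4$)
$m = \frac{1}{12}$ ($m = \frac{1}{3 \cdot 4} = \frac{1}{3} \cdot \frac{1}{4} = \frac{1}{12} \approx 0.083333$)
$n{\left(E \right)} = \frac{1}{12}$
$- \frac{93198}{n{\left(\left(-95 + 53\right) \left(62 + 87\right) \right)}} = - 93198 \frac{1}{\frac{1}{12}} = \left(-93198\right) 12 = -1118376$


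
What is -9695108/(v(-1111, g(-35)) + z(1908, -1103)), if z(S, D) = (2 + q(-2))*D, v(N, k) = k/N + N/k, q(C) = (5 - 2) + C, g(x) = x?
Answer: 376994274580/127434919 ≈ 2958.3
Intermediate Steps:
q(C) = 3 + C
v(N, k) = N/k + k/N
z(S, D) = 3*D (z(S, D) = (2 + (3 - 2))*D = (2 + 1)*D = 3*D)
-9695108/(v(-1111, g(-35)) + z(1908, -1103)) = -9695108/((-1111/(-35) - 35/(-1111)) + 3*(-1103)) = -9695108/((-1111*(-1/35) - 35*(-1/1111)) - 3309) = -9695108/((1111/35 + 35/1111) - 3309) = -9695108/(1235546/38885 - 3309) = -9695108/(-127434919/38885) = -9695108*(-38885/127434919) = 376994274580/127434919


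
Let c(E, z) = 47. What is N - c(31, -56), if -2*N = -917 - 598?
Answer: 1421/2 ≈ 710.50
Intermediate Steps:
N = 1515/2 (N = -(-917 - 598)/2 = -½*(-1515) = 1515/2 ≈ 757.50)
N - c(31, -56) = 1515/2 - 1*47 = 1515/2 - 47 = 1421/2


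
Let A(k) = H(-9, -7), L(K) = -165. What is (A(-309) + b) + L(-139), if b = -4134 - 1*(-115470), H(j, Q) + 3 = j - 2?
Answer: 111157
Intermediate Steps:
H(j, Q) = -5 + j (H(j, Q) = -3 + (j - 2) = -3 + (-2 + j) = -5 + j)
b = 111336 (b = -4134 + 115470 = 111336)
A(k) = -14 (A(k) = -5 - 9 = -14)
(A(-309) + b) + L(-139) = (-14 + 111336) - 165 = 111322 - 165 = 111157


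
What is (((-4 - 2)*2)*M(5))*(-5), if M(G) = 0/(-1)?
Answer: 0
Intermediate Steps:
M(G) = 0 (M(G) = 0*(-1) = 0)
(((-4 - 2)*2)*M(5))*(-5) = (((-4 - 2)*2)*0)*(-5) = (-6*2*0)*(-5) = -12*0*(-5) = 0*(-5) = 0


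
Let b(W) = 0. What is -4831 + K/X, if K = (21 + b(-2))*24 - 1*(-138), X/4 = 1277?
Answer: -12338053/2554 ≈ -4830.9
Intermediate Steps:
X = 5108 (X = 4*1277 = 5108)
K = 642 (K = (21 + 0)*24 - 1*(-138) = 21*24 + 138 = 504 + 138 = 642)
-4831 + K/X = -4831 + 642/5108 = -4831 + 642*(1/5108) = -4831 + 321/2554 = -12338053/2554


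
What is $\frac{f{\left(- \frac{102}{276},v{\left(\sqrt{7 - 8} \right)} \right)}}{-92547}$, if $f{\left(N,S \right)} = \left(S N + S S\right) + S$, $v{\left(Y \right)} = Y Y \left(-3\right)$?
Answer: $- \frac{167}{1419054} \approx -0.00011768$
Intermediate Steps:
$v{\left(Y \right)} = - 3 Y^{2}$ ($v{\left(Y \right)} = Y^{2} \left(-3\right) = - 3 Y^{2}$)
$f{\left(N,S \right)} = S + S^{2} + N S$ ($f{\left(N,S \right)} = \left(N S + S^{2}\right) + S = \left(S^{2} + N S\right) + S = S + S^{2} + N S$)
$\frac{f{\left(- \frac{102}{276},v{\left(\sqrt{7 - 8} \right)} \right)}}{-92547} = \frac{- 3 \left(\sqrt{7 - 8}\right)^{2} \left(1 - \frac{102}{276} - 3 \left(\sqrt{7 - 8}\right)^{2}\right)}{-92547} = - 3 \left(\sqrt{-1}\right)^{2} \left(1 - \frac{17}{46} - 3 \left(\sqrt{-1}\right)^{2}\right) \left(- \frac{1}{92547}\right) = - 3 i^{2} \left(1 - \frac{17}{46} - 3 i^{2}\right) \left(- \frac{1}{92547}\right) = \left(-3\right) \left(-1\right) \left(1 - \frac{17}{46} - -3\right) \left(- \frac{1}{92547}\right) = 3 \left(1 - \frac{17}{46} + 3\right) \left(- \frac{1}{92547}\right) = 3 \cdot \frac{167}{46} \left(- \frac{1}{92547}\right) = \frac{501}{46} \left(- \frac{1}{92547}\right) = - \frac{167}{1419054}$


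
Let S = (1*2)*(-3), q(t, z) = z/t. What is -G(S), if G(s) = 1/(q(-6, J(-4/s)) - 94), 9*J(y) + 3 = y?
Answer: 162/15221 ≈ 0.010643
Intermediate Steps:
J(y) = -⅓ + y/9
S = -6 (S = 2*(-3) = -6)
G(s) = 1/(-1691/18 + 2/(27*s)) (G(s) = 1/((-⅓ + (-4/s)/9)/(-6) - 94) = 1/((-⅓ - 4/(9*s))*(-⅙) - 94) = 1/((1/18 + 2/(27*s)) - 94) = 1/(-1691/18 + 2/(27*s)))
-G(S) = -(-54)*(-6)/(-4 + 5073*(-6)) = -(-54)*(-6)/(-4 - 30438) = -(-54)*(-6)/(-30442) = -(-54)*(-6)*(-1)/30442 = -1*(-162/15221) = 162/15221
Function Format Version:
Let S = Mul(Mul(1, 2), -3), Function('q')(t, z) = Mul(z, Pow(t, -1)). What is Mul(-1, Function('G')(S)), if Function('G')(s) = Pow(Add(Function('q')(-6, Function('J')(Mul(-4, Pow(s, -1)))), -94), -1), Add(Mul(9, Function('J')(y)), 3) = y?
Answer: Rational(162, 15221) ≈ 0.010643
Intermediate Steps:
Function('J')(y) = Add(Rational(-1, 3), Mul(Rational(1, 9), y))
S = -6 (S = Mul(2, -3) = -6)
Function('G')(s) = Pow(Add(Rational(-1691, 18), Mul(Rational(2, 27), Pow(s, -1))), -1) (Function('G')(s) = Pow(Add(Mul(Add(Rational(-1, 3), Mul(Rational(1, 9), Mul(-4, Pow(s, -1)))), Pow(-6, -1)), -94), -1) = Pow(Add(Mul(Add(Rational(-1, 3), Mul(Rational(-4, 9), Pow(s, -1))), Rational(-1, 6)), -94), -1) = Pow(Add(Add(Rational(1, 18), Mul(Rational(2, 27), Pow(s, -1))), -94), -1) = Pow(Add(Rational(-1691, 18), Mul(Rational(2, 27), Pow(s, -1))), -1))
Mul(-1, Function('G')(S)) = Mul(-1, Mul(-54, -6, Pow(Add(-4, Mul(5073, -6)), -1))) = Mul(-1, Mul(-54, -6, Pow(Add(-4, -30438), -1))) = Mul(-1, Mul(-54, -6, Pow(-30442, -1))) = Mul(-1, Mul(-54, -6, Rational(-1, 30442))) = Mul(-1, Rational(-162, 15221)) = Rational(162, 15221)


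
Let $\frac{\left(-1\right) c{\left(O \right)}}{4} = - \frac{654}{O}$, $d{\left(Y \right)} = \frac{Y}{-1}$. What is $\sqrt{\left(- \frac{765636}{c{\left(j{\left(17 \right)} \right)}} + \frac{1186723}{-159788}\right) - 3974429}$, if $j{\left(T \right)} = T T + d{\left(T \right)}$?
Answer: $\frac{3 i \sqrt{34160739036258398613}}{8708446} \approx 2013.5 i$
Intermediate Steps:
$d{\left(Y \right)} = - Y$ ($d{\left(Y \right)} = Y \left(-1\right) = - Y$)
$j{\left(T \right)} = T^{2} - T$ ($j{\left(T \right)} = T T - T = T^{2} - T$)
$c{\left(O \right)} = \frac{2616}{O}$ ($c{\left(O \right)} = - 4 \left(- \frac{654}{O}\right) = \frac{2616}{O}$)
$\sqrt{\left(- \frac{765636}{c{\left(j{\left(17 \right)} \right)}} + \frac{1186723}{-159788}\right) - 3974429} = \sqrt{\left(- \frac{765636}{2616 \frac{1}{17 \left(-1 + 17\right)}} + \frac{1186723}{-159788}\right) - 3974429} = \sqrt{\left(- \frac{765636}{2616 \frac{1}{17 \cdot 16}} + 1186723 \left(- \frac{1}{159788}\right)\right) - 3974429} = \sqrt{\left(- \frac{765636}{2616 \cdot \frac{1}{272}} - \frac{1186723}{159788}\right) - 3974429} = \sqrt{\left(- \frac{765636}{\frac{327}{34}} - \frac{1186723}{159788}\right) - 3974429} = \sqrt{\left(\left(-765636\right) \frac{34}{327} - \frac{1186723}{159788}\right) - 3974429} = \sqrt{\left(- \frac{8677208}{109} - \frac{1186723}{159788}\right) - 3974429} = \sqrt{- \frac{1386643064711}{17416892} - 3974429} = \sqrt{- \frac{70608843719379}{17416892}} = \frac{3 i \sqrt{34160739036258398613}}{8708446}$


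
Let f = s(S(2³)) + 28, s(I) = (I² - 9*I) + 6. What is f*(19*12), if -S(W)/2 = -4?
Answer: 5928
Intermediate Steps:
S(W) = 8 (S(W) = -2*(-4) = 8)
s(I) = 6 + I² - 9*I
f = 26 (f = (6 + 8² - 9*8) + 28 = (6 + 64 - 72) + 28 = -2 + 28 = 26)
f*(19*12) = 26*(19*12) = 26*228 = 5928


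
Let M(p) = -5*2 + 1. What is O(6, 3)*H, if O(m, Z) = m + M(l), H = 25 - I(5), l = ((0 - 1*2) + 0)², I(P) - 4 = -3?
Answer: -72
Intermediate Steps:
I(P) = 1 (I(P) = 4 - 3 = 1)
l = 4 (l = ((0 - 2) + 0)² = (-2 + 0)² = (-2)² = 4)
H = 24 (H = 25 - 1*1 = 25 - 1 = 24)
M(p) = -9 (M(p) = -10 + 1 = -9)
O(m, Z) = -9 + m (O(m, Z) = m - 9 = -9 + m)
O(6, 3)*H = (-9 + 6)*24 = -3*24 = -72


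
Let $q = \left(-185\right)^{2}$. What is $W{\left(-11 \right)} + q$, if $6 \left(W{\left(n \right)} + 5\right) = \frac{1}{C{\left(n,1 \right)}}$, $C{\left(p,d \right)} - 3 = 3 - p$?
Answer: $\frac{3490441}{102} \approx 34220.0$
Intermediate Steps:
$C{\left(p,d \right)} = 6 - p$ ($C{\left(p,d \right)} = 3 - \left(-3 + p\right) = 6 - p$)
$W{\left(n \right)} = -5 + \frac{1}{6 \left(6 - n\right)}$
$q = 34225$
$W{\left(-11 \right)} + q = \frac{179 - -330}{6 \left(-6 - 11\right)} + 34225 = \frac{179 + 330}{6 \left(-17\right)} + 34225 = \frac{1}{6} \left(- \frac{1}{17}\right) 509 + 34225 = - \frac{509}{102} + 34225 = \frac{3490441}{102}$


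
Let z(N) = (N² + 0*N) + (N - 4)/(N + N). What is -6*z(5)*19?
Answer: -14307/5 ≈ -2861.4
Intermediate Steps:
z(N) = N² + (-4 + N)/(2*N) (z(N) = (N² + 0) + (-4 + N)/((2*N)) = N² + (-4 + N)*(1/(2*N)) = N² + (-4 + N)/(2*N))
-6*z(5)*19 = -6*(-2 + 5³ + (½)*5)/5*19 = -6*(-2 + 125 + 5/2)/5*19 = -6*251/(5*2)*19 = -6*251/10*19 = -753/5*19 = -14307/5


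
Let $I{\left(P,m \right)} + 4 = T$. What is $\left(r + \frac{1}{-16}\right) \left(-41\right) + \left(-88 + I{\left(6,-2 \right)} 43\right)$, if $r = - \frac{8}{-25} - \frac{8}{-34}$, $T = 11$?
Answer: $\frac{1311009}{6800} \approx 192.8$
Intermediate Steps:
$I{\left(P,m \right)} = 7$ ($I{\left(P,m \right)} = -4 + 11 = 7$)
$r = \frac{236}{425}$ ($r = \left(-8\right) \left(- \frac{1}{25}\right) - - \frac{4}{17} = \frac{8}{25} + \frac{4}{17} = \frac{236}{425} \approx 0.55529$)
$\left(r + \frac{1}{-16}\right) \left(-41\right) + \left(-88 + I{\left(6,-2 \right)} 43\right) = \left(\frac{236}{425} + \frac{1}{-16}\right) \left(-41\right) + \left(-88 + 7 \cdot 43\right) = \left(\frac{236}{425} - \frac{1}{16}\right) \left(-41\right) + \left(-88 + 301\right) = \frac{3351}{6800} \left(-41\right) + 213 = - \frac{137391}{6800} + 213 = \frac{1311009}{6800}$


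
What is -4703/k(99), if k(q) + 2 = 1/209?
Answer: 982927/417 ≈ 2357.1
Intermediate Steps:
k(q) = -417/209 (k(q) = -2 + 1/209 = -417/209)
-4703/k(99) = -4703/(-417/209) = -4703*(-209/417) = 982927/417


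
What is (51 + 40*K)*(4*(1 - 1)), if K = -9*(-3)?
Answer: 0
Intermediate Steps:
K = 27
(51 + 40*K)*(4*(1 - 1)) = (51 + 40*27)*(4*(1 - 1)) = (51 + 1080)*(4*0) = 1131*0 = 0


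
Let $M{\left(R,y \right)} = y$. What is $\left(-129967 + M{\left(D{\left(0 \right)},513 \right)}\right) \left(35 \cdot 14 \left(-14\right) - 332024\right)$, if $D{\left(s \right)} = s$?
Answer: $43869889336$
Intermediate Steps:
$\left(-129967 + M{\left(D{\left(0 \right)},513 \right)}\right) \left(35 \cdot 14 \left(-14\right) - 332024\right) = \left(-129967 + 513\right) \left(35 \cdot 14 \left(-14\right) - 332024\right) = - 129454 \left(490 \left(-14\right) - 332024\right) = - 129454 \left(-6860 - 332024\right) = \left(-129454\right) \left(-338884\right) = 43869889336$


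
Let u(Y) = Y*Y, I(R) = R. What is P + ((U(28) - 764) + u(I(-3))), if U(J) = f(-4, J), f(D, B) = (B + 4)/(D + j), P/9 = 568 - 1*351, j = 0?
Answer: 1190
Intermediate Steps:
P = 1953 (P = 9*(568 - 1*351) = 9*(568 - 351) = 9*217 = 1953)
f(D, B) = (4 + B)/D (f(D, B) = (B + 4)/(D + 0) = (4 + B)/D)
U(J) = -1 - J/4 (U(J) = (4 + J)/(-4) = -(4 + J)/4 = -1 - J/4)
u(Y) = Y²
P + ((U(28) - 764) + u(I(-3))) = 1953 + (((-1 - ¼*28) - 764) + (-3)²) = 1953 + (((-1 - 7) - 764) + 9) = 1953 + ((-8 - 764) + 9) = 1953 + (-772 + 9) = 1953 - 763 = 1190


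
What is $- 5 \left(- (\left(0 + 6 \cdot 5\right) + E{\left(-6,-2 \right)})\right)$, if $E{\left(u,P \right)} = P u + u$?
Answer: $180$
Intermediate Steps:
$E{\left(u,P \right)} = u + P u$
$- 5 \left(- (\left(0 + 6 \cdot 5\right) + E{\left(-6,-2 \right)})\right) = - 5 \left(- (\left(0 + 6 \cdot 5\right) - 6 \left(1 - 2\right))\right) = - 5 \left(- (\left(0 + 30\right) - -6)\right) = - 5 \left(- (30 + 6)\right) = - 5 \left(\left(-1\right) 36\right) = \left(-5\right) \left(-36\right) = 180$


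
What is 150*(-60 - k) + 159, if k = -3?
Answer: -8391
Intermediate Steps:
150*(-60 - k) + 159 = 150*(-60 - 1*(-3)) + 159 = 150*(-60 + 3) + 159 = 150*(-57) + 159 = -8550 + 159 = -8391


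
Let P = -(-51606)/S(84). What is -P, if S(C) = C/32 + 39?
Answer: -45872/37 ≈ -1239.8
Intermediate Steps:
S(C) = 39 + C/32 (S(C) = C*(1/32) + 39 = C/32 + 39 = 39 + C/32)
P = 45872/37 (P = -(-51606)/(39 + (1/32)*84) = -(-51606)/(39 + 21/8) = -(-51606)/333/8 = -(-51606)*8/333 = -9*(-45872/333) = 45872/37 ≈ 1239.8)
-P = -1*45872/37 = -45872/37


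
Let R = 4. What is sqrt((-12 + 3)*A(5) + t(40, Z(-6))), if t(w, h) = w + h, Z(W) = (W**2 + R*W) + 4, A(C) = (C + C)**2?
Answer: 2*I*sqrt(211) ≈ 29.052*I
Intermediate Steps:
A(C) = 4*C**2 (A(C) = (2*C)**2 = 4*C**2)
Z(W) = 4 + W**2 + 4*W (Z(W) = (W**2 + 4*W) + 4 = 4 + W**2 + 4*W)
t(w, h) = h + w
sqrt((-12 + 3)*A(5) + t(40, Z(-6))) = sqrt((-12 + 3)*(4*5**2) + ((4 + (-6)**2 + 4*(-6)) + 40)) = sqrt(-36*25 + ((4 + 36 - 24) + 40)) = sqrt(-9*100 + (16 + 40)) = sqrt(-900 + 56) = sqrt(-844) = 2*I*sqrt(211)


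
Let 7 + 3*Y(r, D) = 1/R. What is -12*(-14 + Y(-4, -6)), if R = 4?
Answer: 195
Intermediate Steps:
Y(r, D) = -9/4 (Y(r, D) = -7/3 + (⅓)/4 = -7/3 + (⅓)*(¼) = -7/3 + 1/12 = -9/4)
-12*(-14 + Y(-4, -6)) = -12*(-14 - 9/4) = -12*(-65/4) = 195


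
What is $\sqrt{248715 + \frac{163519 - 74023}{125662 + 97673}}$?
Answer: $\frac{\sqrt{153155020281235}}{24815} \approx 498.71$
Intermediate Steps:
$\sqrt{248715 + \frac{163519 - 74023}{125662 + 97673}} = \sqrt{248715 + \frac{89496}{223335}} = \sqrt{248715 + 89496 \cdot \frac{1}{223335}} = \sqrt{248715 + \frac{9944}{24815}} = \sqrt{\frac{6171872669}{24815}} = \frac{\sqrt{153155020281235}}{24815}$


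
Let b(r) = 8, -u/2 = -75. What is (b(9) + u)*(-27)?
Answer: -4266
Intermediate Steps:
u = 150 (u = -2*(-75) = 150)
(b(9) + u)*(-27) = (8 + 150)*(-27) = 158*(-27) = -4266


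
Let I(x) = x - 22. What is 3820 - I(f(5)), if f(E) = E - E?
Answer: 3842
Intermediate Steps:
f(E) = 0
I(x) = -22 + x
3820 - I(f(5)) = 3820 - (-22 + 0) = 3820 - 1*(-22) = 3820 + 22 = 3842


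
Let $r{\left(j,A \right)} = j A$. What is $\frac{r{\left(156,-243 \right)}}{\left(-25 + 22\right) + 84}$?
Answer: $-468$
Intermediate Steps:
$r{\left(j,A \right)} = A j$
$\frac{r{\left(156,-243 \right)}}{\left(-25 + 22\right) + 84} = \frac{\left(-243\right) 156}{\left(-25 + 22\right) + 84} = - \frac{37908}{-3 + 84} = - \frac{37908}{81} = \left(-37908\right) \frac{1}{81} = -468$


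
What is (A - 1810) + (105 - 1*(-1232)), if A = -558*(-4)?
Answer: 1759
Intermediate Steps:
A = 2232
(A - 1810) + (105 - 1*(-1232)) = (2232 - 1810) + (105 - 1*(-1232)) = 422 + (105 + 1232) = 422 + 1337 = 1759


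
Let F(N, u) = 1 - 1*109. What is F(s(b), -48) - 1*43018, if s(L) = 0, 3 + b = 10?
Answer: -43126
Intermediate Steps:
b = 7 (b = -3 + 10 = 7)
F(N, u) = -108 (F(N, u) = 1 - 109 = -108)
F(s(b), -48) - 1*43018 = -108 - 1*43018 = -108 - 43018 = -43126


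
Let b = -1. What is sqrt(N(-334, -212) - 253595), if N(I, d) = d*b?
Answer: I*sqrt(253383) ≈ 503.37*I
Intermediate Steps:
N(I, d) = -d (N(I, d) = d*(-1) = -d)
sqrt(N(-334, -212) - 253595) = sqrt(-1*(-212) - 253595) = sqrt(212 - 253595) = sqrt(-253383) = I*sqrt(253383)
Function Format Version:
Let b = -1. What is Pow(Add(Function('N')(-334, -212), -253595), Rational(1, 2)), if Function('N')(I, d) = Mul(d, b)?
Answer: Mul(I, Pow(253383, Rational(1, 2))) ≈ Mul(503.37, I)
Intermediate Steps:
Function('N')(I, d) = Mul(-1, d) (Function('N')(I, d) = Mul(d, -1) = Mul(-1, d))
Pow(Add(Function('N')(-334, -212), -253595), Rational(1, 2)) = Pow(Add(Mul(-1, -212), -253595), Rational(1, 2)) = Pow(Add(212, -253595), Rational(1, 2)) = Pow(-253383, Rational(1, 2)) = Mul(I, Pow(253383, Rational(1, 2)))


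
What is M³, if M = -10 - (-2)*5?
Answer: 0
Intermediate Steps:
M = 0 (M = -10 - 1*(-10) = -10 + 10 = 0)
M³ = 0³ = 0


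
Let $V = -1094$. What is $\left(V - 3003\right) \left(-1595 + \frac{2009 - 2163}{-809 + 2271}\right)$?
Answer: $\frac{281011302}{43} \approx 6.5351 \cdot 10^{6}$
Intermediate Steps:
$\left(V - 3003\right) \left(-1595 + \frac{2009 - 2163}{-809 + 2271}\right) = \left(-1094 - 3003\right) \left(-1595 + \frac{2009 - 2163}{-809 + 2271}\right) = - 4097 \left(-1595 + \frac{2009 - 2163}{1462}\right) = - 4097 \left(-1595 - \frac{77}{731}\right) = \left(-4097\right) \left(- \frac{1166022}{731}\right) = \frac{281011302}{43}$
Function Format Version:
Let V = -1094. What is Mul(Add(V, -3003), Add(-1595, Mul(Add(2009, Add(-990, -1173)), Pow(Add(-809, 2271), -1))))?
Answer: Rational(281011302, 43) ≈ 6.5351e+6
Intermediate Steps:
Mul(Add(V, -3003), Add(-1595, Mul(Add(2009, Add(-990, -1173)), Pow(Add(-809, 2271), -1)))) = Mul(Add(-1094, -3003), Add(-1595, Mul(Add(2009, Add(-990, -1173)), Pow(Add(-809, 2271), -1)))) = Mul(-4097, Add(-1595, Mul(Add(2009, -2163), Pow(1462, -1)))) = Mul(-4097, Add(-1595, Mul(-154, Rational(1, 1462)))) = Mul(-4097, Add(-1595, Rational(-77, 731))) = Mul(-4097, Rational(-1166022, 731)) = Rational(281011302, 43)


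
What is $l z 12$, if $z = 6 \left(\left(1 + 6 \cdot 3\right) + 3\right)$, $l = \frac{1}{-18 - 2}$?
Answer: $- \frac{396}{5} \approx -79.2$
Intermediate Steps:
$l = - \frac{1}{20}$ ($l = \frac{1}{-20} = - \frac{1}{20} \approx -0.05$)
$z = 132$ ($z = 6 \left(\left(1 + 18\right) + 3\right) = 6 \left(19 + 3\right) = 6 \cdot 22 = 132$)
$l z 12 = \left(- \frac{1}{20}\right) 132 \cdot 12 = \left(- \frac{33}{5}\right) 12 = - \frac{396}{5}$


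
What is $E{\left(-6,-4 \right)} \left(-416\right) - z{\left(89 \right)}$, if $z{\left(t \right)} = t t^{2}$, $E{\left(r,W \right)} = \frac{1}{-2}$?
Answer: $-704761$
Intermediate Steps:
$E{\left(r,W \right)} = - \frac{1}{2}$
$z{\left(t \right)} = t^{3}$
$E{\left(-6,-4 \right)} \left(-416\right) - z{\left(89 \right)} = \left(- \frac{1}{2}\right) \left(-416\right) - 89^{3} = 208 - 704969 = -704761$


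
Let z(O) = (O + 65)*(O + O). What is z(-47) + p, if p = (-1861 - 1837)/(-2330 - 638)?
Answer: -2509079/1484 ≈ -1690.8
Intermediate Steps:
z(O) = 2*O*(65 + O) (z(O) = (65 + O)*(2*O) = 2*O*(65 + O))
p = 1849/1484 (p = -3698/(-2968) = -3698*(-1/2968) = 1849/1484 ≈ 1.2460)
z(-47) + p = 2*(-47)*(65 - 47) + 1849/1484 = 2*(-47)*18 + 1849/1484 = -1692 + 1849/1484 = -2509079/1484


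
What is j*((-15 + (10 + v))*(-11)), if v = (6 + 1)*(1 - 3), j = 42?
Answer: 8778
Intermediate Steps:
v = -14 (v = 7*(-2) = -14)
j*((-15 + (10 + v))*(-11)) = 42*((-15 + (10 - 14))*(-11)) = 42*((-15 - 4)*(-11)) = 42*(-19*(-11)) = 42*209 = 8778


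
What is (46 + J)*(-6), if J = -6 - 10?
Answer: -180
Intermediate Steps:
J = -16
(46 + J)*(-6) = (46 - 16)*(-6) = 30*(-6) = -180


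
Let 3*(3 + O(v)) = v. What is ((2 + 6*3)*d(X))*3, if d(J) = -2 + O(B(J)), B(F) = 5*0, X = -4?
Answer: -300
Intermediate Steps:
B(F) = 0
O(v) = -3 + v/3
d(J) = -5 (d(J) = -2 + (-3 + (⅓)*0) = -2 + (-3 + 0) = -2 - 3 = -5)
((2 + 6*3)*d(X))*3 = ((2 + 6*3)*(-5))*3 = ((2 + 18)*(-5))*3 = (20*(-5))*3 = -100*3 = -300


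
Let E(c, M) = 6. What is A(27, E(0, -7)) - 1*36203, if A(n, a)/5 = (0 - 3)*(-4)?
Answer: -36143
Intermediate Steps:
A(n, a) = 60 (A(n, a) = 5*((0 - 3)*(-4)) = 5*(-3*(-4)) = 5*12 = 60)
A(27, E(0, -7)) - 1*36203 = 60 - 1*36203 = 60 - 36203 = -36143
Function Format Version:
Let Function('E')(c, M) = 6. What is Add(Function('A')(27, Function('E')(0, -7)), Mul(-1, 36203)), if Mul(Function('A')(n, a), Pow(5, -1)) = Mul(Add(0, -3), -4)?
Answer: -36143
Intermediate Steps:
Function('A')(n, a) = 60 (Function('A')(n, a) = Mul(5, Mul(Add(0, -3), -4)) = Mul(5, Mul(-3, -4)) = Mul(5, 12) = 60)
Add(Function('A')(27, Function('E')(0, -7)), Mul(-1, 36203)) = Add(60, Mul(-1, 36203)) = Add(60, -36203) = -36143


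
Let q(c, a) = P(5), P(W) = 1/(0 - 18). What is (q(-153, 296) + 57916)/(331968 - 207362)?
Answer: 1042487/2242908 ≈ 0.46479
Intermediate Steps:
P(W) = -1/18 (P(W) = 1/(-18) = -1/18)
q(c, a) = -1/18
(q(-153, 296) + 57916)/(331968 - 207362) = (-1/18 + 57916)/(331968 - 207362) = (1042487/18)/124606 = (1042487/18)*(1/124606) = 1042487/2242908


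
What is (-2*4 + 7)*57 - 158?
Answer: -215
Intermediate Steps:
(-2*4 + 7)*57 - 158 = (-8 + 7)*57 - 158 = -1*57 - 158 = -57 - 158 = -215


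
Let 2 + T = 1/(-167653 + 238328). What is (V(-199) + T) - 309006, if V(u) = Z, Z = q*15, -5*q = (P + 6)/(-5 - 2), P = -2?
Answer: -152873134693/494725 ≈ -3.0901e+5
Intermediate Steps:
T = -141349/70675 (T = -2 + 1/(-167653 + 238328) = -2 + 1/70675 = -141349/70675 ≈ -2.0000)
q = 4/35 (q = -(-2 + 6)/(5*(-5 - 2)) = -4/(5*(-7)) = -4*(-1)/(5*7) = -⅕*(-4/7) = 4/35 ≈ 0.11429)
Z = 12/7 (Z = (4/35)*15 = 12/7 ≈ 1.7143)
V(u) = 12/7
(V(-199) + T) - 309006 = (12/7 - 141349/70675) - 309006 = -141343/494725 - 309006 = -152873134693/494725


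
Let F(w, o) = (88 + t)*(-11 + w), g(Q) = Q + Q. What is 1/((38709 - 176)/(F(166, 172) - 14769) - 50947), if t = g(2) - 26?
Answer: -4539/231286966 ≈ -1.9625e-5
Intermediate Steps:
g(Q) = 2*Q
t = -22 (t = 2*2 - 26 = 4 - 26 = -22)
F(w, o) = -726 + 66*w (F(w, o) = (88 - 22)*(-11 + w) = 66*(-11 + w) = -726 + 66*w)
1/((38709 - 176)/(F(166, 172) - 14769) - 50947) = 1/((38709 - 176)/((-726 + 66*166) - 14769) - 50947) = 1/(38533/((-726 + 10956) - 14769) - 50947) = 1/(38533/(10230 - 14769) - 50947) = 1/(38533/(-4539) - 50947) = 1/(38533*(-1/4539) - 50947) = 1/(-38533/4539 - 50947) = 1/(-231286966/4539) = -4539/231286966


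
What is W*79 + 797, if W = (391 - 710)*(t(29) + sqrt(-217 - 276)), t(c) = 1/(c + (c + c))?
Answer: 1522/3 - 25201*I*sqrt(493) ≈ 507.33 - 5.5955e+5*I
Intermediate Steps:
t(c) = 1/(3*c) (t(c) = 1/(c + 2*c) = 1/(3*c))
W = -11/3 - 319*I*sqrt(493) (W = (391 - 710)*((1/3)/29 + sqrt(-217 - 276)) = -319*((1/3)*(1/29) + sqrt(-493)) = -319*(1/87 + I*sqrt(493)) = -11/3 - 319*I*sqrt(493) ≈ -3.6667 - 7083.0*I)
W*79 + 797 = (-11/3 - 319*I*sqrt(493))*79 + 797 = (-869/3 - 25201*I*sqrt(493)) + 797 = 1522/3 - 25201*I*sqrt(493)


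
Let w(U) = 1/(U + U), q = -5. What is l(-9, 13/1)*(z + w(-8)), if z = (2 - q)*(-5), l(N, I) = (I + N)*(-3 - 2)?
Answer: 2805/4 ≈ 701.25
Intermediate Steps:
w(U) = 1/(2*U)
l(N, I) = -5*I - 5*N (l(N, I) = (I + N)*(-5) = -5*I - 5*N)
z = -35 (z = (2 - 1*(-5))*(-5) = (2 + 5)*(-5) = 7*(-5) = -35)
l(-9, 13/1)*(z + w(-8)) = (-65/1 - 5*(-9))*(-35 + (½)/(-8)) = (-65 + 45)*(-35 + (½)*(-⅛)) = (-5*13 + 45)*(-35 - 1/16) = (-65 + 45)*(-561/16) = -20*(-561/16) = 2805/4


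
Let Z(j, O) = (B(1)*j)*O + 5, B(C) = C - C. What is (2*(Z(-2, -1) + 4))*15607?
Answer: 280926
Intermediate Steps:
B(C) = 0
Z(j, O) = 5 (Z(j, O) = (0*j)*O + 5 = 0*O + 5 = 0 + 5 = 5)
(2*(Z(-2, -1) + 4))*15607 = (2*(5 + 4))*15607 = (2*9)*15607 = 18*15607 = 280926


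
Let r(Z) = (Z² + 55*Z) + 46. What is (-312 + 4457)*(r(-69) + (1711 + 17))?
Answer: 11357300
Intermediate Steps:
r(Z) = 46 + Z² + 55*Z
(-312 + 4457)*(r(-69) + (1711 + 17)) = (-312 + 4457)*((46 + (-69)² + 55*(-69)) + (1711 + 17)) = 4145*((46 + 4761 - 3795) + 1728) = 4145*(1012 + 1728) = 4145*2740 = 11357300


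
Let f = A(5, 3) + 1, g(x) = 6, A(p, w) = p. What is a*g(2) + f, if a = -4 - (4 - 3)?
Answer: -24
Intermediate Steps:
f = 6 (f = 5 + 1 = 6)
a = -5 (a = -4 - 1*1 = -4 - 1 = -5)
a*g(2) + f = -5*6 + 6 = -30 + 6 = -24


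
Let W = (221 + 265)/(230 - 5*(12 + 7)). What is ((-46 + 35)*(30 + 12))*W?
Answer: -8316/5 ≈ -1663.2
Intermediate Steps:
W = 18/5 (W = 486/(230 - 5*19) = 486/(230 - 95) = 486/135 = 486*(1/135) = 18/5 ≈ 3.6000)
((-46 + 35)*(30 + 12))*W = ((-46 + 35)*(30 + 12))*(18/5) = -11*42*(18/5) = -462*18/5 = -8316/5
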